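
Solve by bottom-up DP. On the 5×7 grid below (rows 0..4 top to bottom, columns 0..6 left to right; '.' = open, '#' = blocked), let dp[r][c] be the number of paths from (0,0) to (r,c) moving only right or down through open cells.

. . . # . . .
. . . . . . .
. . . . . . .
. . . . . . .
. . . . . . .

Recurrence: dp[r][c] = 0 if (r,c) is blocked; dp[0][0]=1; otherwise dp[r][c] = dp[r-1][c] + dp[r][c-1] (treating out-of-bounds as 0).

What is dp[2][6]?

r\c   0   1   2   3   4   5   6
  0   1   1   1   0   0   0   0
  1   1   2   3   3   3   3   3
  2   1   3   6   9  12  15  18
  3   1   4  10  19  31  46  64
  4   1   5  15  34  65 111 175

18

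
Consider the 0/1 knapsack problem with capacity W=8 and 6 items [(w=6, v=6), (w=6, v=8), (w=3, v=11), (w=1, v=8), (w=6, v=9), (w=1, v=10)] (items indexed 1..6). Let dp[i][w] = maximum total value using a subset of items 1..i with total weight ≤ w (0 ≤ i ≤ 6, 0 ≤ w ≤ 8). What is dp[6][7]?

i\w   0   1   2   3   4   5   6   7   8
  0   0   0   0   0   0   0   0   0   0
  1   0   0   0   0   0   0   6   6   6
  2   0   0   0   0   0   0   8   8   8
  3   0   0   0  11  11  11  11  11  11
  4   0   8   8  11  19  19  19  19  19
  5   0   8   8  11  19  19  19  19  19
  6   0  10  18  18  21  29  29  29  29

29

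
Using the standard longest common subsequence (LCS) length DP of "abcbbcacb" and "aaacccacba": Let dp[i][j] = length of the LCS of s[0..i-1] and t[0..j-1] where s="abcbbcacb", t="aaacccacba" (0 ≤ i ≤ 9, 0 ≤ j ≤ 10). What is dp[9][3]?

   ''  a  a  a  c  c  c  a  c  b  a
''  0  0  0  0  0  0  0  0  0  0  0
 a  0  1  1  1  1  1  1  1  1  1  1
 b  0  1  1  1  1  1  1  1  1  2  2
 c  0  1  1  1  2  2  2  2  2  2  2
 b  0  1  1  1  2  2  2  2  2  3  3
 b  0  1  1  1  2  2  2  2  2  3  3
 c  0  1  1  1  2  3  3  3  3  3  3
 a  0  1  2  2  2  3  3  4  4  4  4
 c  0  1  2  2  3  3  4  4  5  5  5
 b  0  1  2  2  3  3  4  4  5  6  6

2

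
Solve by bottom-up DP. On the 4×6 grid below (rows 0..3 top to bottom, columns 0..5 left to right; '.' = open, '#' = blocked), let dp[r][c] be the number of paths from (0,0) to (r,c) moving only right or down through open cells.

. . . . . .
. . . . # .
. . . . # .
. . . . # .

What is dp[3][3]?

r\c   0   1   2   3   4   5
  0   1   1   1   1   1   1
  1   1   2   3   4   0   1
  2   1   3   6  10   0   1
  3   1   4  10  20   0   1

20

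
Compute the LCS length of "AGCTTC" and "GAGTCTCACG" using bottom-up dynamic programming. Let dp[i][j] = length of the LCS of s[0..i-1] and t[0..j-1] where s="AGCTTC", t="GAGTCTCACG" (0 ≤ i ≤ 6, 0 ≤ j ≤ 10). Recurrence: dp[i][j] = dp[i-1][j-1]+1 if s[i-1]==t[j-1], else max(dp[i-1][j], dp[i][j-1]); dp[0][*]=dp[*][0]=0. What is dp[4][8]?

   ''  G  A  G  T  C  T  C  A  C  G
''  0  0  0  0  0  0  0  0  0  0  0
 A  0  0  1  1  1  1  1  1  1  1  1
 G  0  1  1  2  2  2  2  2  2  2  2
 C  0  1  1  2  2  3  3  3  3  3  3
 T  0  1  1  2  3  3  4  4  4  4  4
 T  0  1  1  2  3  3  4  4  4  4  4
 C  0  1  1  2  3  4  4  5  5  5  5

4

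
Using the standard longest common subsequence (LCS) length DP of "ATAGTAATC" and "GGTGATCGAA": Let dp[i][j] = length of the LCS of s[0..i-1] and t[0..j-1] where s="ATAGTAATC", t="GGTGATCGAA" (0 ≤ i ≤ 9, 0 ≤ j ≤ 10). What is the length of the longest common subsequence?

5

   ''  G  G  T  G  A  T  C  G  A  A
''  0  0  0  0  0  0  0  0  0  0  0
 A  0  0  0  0  0  1  1  1  1  1  1
 T  0  0  0  1  1  1  2  2  2  2  2
 A  0  0  0  1  1  2  2  2  2  3  3
 G  0  1  1  1  2  2  2  2  3  3  3
 T  0  1  1  2  2  2  3  3  3  3  3
 A  0  1  1  2  2  3  3  3  3  4  4
 A  0  1  1  2  2  3  3  3  3  4  5
 T  0  1  1  2  2  3  4  4  4  4  5
 C  0  1  1  2  2  3  4  5  5  5  5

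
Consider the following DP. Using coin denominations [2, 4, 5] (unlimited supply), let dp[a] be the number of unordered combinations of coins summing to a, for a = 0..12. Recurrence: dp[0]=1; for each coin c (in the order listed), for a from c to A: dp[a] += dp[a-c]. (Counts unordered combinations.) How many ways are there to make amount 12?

5

after  coin     0     1     2     3     4     5     6     7     8     9    10    11    12
          2     1     0     1     0     1     0     1     0     1     0     1     0     1
          4     1     0     1     0     2     0     2     0     3     0     3     0     4
          5     1     0     1     0     2     1     2     1     3     2     4     2     5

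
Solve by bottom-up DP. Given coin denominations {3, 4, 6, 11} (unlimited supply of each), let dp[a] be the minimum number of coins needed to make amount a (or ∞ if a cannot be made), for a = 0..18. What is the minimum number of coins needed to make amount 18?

 a  0  1  2  3  4  5  6  7  8  9 10 11 12 13 14 15 16 17 18
dp  0  -  -  1  1  -  1  2  2  2  2  1  2  3  2  2  3  2  3
(- denotes ∞ / unreachable)

3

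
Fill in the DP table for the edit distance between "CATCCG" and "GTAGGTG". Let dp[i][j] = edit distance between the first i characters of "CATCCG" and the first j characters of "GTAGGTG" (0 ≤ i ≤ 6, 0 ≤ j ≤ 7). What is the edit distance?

5

   ''  G  T  A  G  G  T  G
''  0  1  2  3  4  5  6  7
 C  1  1  2  3  4  5  6  7
 A  2  2  2  2  3  4  5  6
 T  3  3  2  3  3  4  4  5
 C  4  4  3  3  4  4  5  5
 C  5  5  4  4  4  5  5  6
 G  6  5  5  5  4  4  5  5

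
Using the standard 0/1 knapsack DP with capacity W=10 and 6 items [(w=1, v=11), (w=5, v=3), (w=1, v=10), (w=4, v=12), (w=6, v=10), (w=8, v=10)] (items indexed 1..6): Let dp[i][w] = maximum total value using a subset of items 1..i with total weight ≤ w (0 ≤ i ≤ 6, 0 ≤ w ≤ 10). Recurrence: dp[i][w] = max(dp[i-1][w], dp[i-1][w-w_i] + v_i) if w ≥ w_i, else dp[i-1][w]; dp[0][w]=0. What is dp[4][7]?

33

i\w   0   1   2   3   4   5   6   7   8   9  10
  0   0   0   0   0   0   0   0   0   0   0   0
  1   0  11  11  11  11  11  11  11  11  11  11
  2   0  11  11  11  11  11  14  14  14  14  14
  3   0  11  21  21  21  21  21  24  24  24  24
  4   0  11  21  21  21  23  33  33  33  33  33
  5   0  11  21  21  21  23  33  33  33  33  33
  6   0  11  21  21  21  23  33  33  33  33  33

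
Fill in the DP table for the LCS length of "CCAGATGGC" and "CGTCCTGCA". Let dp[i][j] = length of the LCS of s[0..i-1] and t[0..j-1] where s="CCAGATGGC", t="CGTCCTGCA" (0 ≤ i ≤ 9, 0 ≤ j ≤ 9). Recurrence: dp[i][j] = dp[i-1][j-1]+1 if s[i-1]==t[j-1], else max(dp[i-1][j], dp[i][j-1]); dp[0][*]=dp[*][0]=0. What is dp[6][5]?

3

   ''  C  G  T  C  C  T  G  C  A
''  0  0  0  0  0  0  0  0  0  0
 C  0  1  1  1  1  1  1  1  1  1
 C  0  1  1  1  2  2  2  2  2  2
 A  0  1  1  1  2  2  2  2  2  3
 G  0  1  2  2  2  2  2  3  3  3
 A  0  1  2  2  2  2  2  3  3  4
 T  0  1  2  3  3  3  3  3  3  4
 G  0  1  2  3  3  3  3  4  4  4
 G  0  1  2  3  3  3  3  4  4  4
 C  0  1  2  3  4  4  4  4  5  5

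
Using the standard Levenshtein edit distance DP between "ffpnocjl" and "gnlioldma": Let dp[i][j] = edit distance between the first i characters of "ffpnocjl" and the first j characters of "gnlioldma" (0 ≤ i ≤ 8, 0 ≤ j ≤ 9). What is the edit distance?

8

   ''  g  n  l  i  o  l  d  m  a
''  0  1  2  3  4  5  6  7  8  9
 f  1  1  2  3  4  5  6  7  8  9
 f  2  2  2  3  4  5  6  7  8  9
 p  3  3  3  3  4  5  6  7  8  9
 n  4  4  3  4  4  5  6  7  8  9
 o  5  5  4  4  5  4  5  6  7  8
 c  6  6  5  5  5  5  5  6  7  8
 j  7  7  6  6  6  6  6  6  7  8
 l  8  8  7  6  7  7  6  7  7  8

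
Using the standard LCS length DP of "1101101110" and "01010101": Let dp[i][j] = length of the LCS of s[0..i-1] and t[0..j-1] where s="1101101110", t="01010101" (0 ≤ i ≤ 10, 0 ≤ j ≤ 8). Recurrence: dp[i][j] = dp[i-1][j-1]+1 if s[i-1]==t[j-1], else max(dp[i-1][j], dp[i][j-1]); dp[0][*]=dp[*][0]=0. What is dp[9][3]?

3

   ''  0  1  0  1  0  1  0  1
''  0  0  0  0  0  0  0  0  0
 1  0  0  1  1  1  1  1  1  1
 1  0  0  1  1  2  2  2  2  2
 0  0  1  1  2  2  3  3  3  3
 1  0  1  2  2  3  3  4  4  4
 1  0  1  2  2  3  3  4  4  5
 0  0  1  2  3  3  4  4  5  5
 1  0  1  2  3  4  4  5  5  6
 1  0  1  2  3  4  4  5  5  6
 1  0  1  2  3  4  4  5  5  6
 0  0  1  2  3  4  5  5  6  6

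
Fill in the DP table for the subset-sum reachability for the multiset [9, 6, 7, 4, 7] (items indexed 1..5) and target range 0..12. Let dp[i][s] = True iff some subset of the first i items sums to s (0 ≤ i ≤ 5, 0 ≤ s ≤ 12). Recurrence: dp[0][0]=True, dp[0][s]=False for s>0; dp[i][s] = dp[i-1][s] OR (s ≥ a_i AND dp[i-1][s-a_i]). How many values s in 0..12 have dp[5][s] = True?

7

i\s   0   1   2   3   4   5   6   7   8   9  10  11  12
  0   T   F   F   F   F   F   F   F   F   F   F   F   F
  1   T   F   F   F   F   F   F   F   F   T   F   F   F
  2   T   F   F   F   F   F   T   F   F   T   F   F   F
  3   T   F   F   F   F   F   T   T   F   T   F   F   F
  4   T   F   F   F   T   F   T   T   F   T   T   T   F
  5   T   F   F   F   T   F   T   T   F   T   T   T   F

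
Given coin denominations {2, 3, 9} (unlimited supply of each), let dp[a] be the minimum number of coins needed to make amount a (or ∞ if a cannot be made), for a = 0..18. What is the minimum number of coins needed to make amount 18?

 a  0  1  2  3  4  5  6  7  8  9 10 11 12 13 14 15 16 17 18
dp  0  -  1  1  2  2  2  3  3  1  4  2  2  3  3  3  4  4  2
(- denotes ∞ / unreachable)

2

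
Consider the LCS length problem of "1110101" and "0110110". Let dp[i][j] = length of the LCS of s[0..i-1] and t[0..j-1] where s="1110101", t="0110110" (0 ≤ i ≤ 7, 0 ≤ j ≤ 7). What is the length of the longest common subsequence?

   ''  0  1  1  0  1  1  0
''  0  0  0  0  0  0  0  0
 1  0  0  1  1  1  1  1  1
 1  0  0  1  2  2  2  2  2
 1  0  0  1  2  2  3  3  3
 0  0  1  1  2  3  3  3  4
 1  0  1  2  2  3  4  4  4
 0  0  1  2  2  3  4  4  5
 1  0  1  2  3  3  4  5  5

5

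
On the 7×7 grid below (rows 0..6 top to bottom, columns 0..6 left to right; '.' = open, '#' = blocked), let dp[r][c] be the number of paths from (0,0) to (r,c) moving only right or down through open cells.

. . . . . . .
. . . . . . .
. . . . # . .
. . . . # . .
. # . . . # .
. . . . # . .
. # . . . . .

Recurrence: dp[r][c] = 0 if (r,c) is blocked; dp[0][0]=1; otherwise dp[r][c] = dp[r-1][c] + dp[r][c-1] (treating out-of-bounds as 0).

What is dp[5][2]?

11

r\c   0   1   2   3   4   5   6
  0   1   1   1   1   1   1   1
  1   1   2   3   4   5   6   7
  2   1   3   6  10   0   6  13
  3   1   4  10  20   0   6  19
  4   1   0  10  30  30   0  19
  5   1   1  11  41   0   0  19
  6   1   0  11  52  52  52  71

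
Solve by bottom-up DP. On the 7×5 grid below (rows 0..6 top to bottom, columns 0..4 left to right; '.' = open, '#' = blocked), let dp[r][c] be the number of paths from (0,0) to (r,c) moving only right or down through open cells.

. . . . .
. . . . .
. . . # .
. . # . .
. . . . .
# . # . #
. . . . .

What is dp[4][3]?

r\c   0   1   2   3   4
  0   1   1   1   1   1
  1   1   2   3   4   5
  2   1   3   6   0   5
  3   1   4   0   0   5
  4   1   5   5   5  10
  5   0   5   0   5   0
  6   0   5   5  10  10

5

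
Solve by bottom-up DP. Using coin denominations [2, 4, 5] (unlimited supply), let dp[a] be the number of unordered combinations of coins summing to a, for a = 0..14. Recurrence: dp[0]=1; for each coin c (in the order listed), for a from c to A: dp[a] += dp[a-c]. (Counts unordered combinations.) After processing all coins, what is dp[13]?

3

after  coin     0     1     2     3     4     5     6     7     8     9    10    11    12    13    14
          2     1     0     1     0     1     0     1     0     1     0     1     0     1     0     1
          4     1     0     1     0     2     0     2     0     3     0     3     0     4     0     4
          5     1     0     1     0     2     1     2     1     3     2     4     2     5     3     6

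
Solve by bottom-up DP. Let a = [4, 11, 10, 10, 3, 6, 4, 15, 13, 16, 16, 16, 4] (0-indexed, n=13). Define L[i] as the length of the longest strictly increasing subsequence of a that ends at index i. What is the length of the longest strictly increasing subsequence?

   i    0    1    2    3    4    5    6    7    8    9   10   11   12
a[i]    4   11   10   10    3    6    4   15   13   16   16   16    4
L[i]    1    2    2    2    1    2    2    3    3    4    4    4    2

4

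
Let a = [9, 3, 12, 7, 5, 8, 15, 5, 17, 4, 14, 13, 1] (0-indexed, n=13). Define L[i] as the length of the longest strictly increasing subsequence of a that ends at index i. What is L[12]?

   i    0    1    2    3    4    5    6    7    8    9   10   11   12
a[i]    9    3   12    7    5    8   15    5   17    4   14   13    1
L[i]    1    1    2    2    2    3    4    2    5    2    4    4    1

1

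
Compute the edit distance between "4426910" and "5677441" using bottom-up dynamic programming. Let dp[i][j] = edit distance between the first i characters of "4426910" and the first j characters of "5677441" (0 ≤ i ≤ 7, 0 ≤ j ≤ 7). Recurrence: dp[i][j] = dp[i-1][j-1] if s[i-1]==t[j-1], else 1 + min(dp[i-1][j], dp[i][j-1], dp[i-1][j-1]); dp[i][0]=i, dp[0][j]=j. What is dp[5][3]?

   ''  5  6  7  7  4  4  1
''  0  1  2  3  4  5  6  7
 4  1  1  2  3  4  4  5  6
 4  2  2  2  3  4  4  4  5
 2  3  3  3  3  4  5  5  5
 6  4  4  3  4  4  5  6  6
 9  5  5  4  4  5  5  6  7
 1  6  6  5  5  5  6  6  6
 0  7  7  6  6  6  6  7  7

4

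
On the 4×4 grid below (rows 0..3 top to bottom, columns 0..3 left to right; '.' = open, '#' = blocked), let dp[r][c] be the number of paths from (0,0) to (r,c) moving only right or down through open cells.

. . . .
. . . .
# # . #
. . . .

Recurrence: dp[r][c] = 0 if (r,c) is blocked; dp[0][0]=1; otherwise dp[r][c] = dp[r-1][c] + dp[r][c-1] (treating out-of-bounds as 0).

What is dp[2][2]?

r\c   0   1   2   3
  0   1   1   1   1
  1   1   2   3   4
  2   0   0   3   0
  3   0   0   3   3

3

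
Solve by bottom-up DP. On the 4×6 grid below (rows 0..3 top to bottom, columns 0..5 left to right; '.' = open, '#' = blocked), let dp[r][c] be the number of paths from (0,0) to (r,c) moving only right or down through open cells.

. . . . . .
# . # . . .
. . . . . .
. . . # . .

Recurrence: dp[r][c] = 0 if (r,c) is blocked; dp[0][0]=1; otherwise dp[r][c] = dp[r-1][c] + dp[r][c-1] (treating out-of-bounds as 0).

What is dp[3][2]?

r\c   0   1   2   3   4   5
  0   1   1   1   1   1   1
  1   0   1   0   1   2   3
  2   0   1   1   2   4   7
  3   0   1   2   0   4  11

2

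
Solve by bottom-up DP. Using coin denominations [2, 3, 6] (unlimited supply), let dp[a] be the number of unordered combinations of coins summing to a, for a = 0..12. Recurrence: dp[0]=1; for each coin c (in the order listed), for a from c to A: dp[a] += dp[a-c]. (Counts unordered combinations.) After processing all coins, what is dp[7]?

after  coin     0     1     2     3     4     5     6     7     8     9    10    11    12
          2     1     0     1     0     1     0     1     0     1     0     1     0     1
          3     1     0     1     1     1     1     2     1     2     2     2     2     3
          6     1     0     1     1     1     1     3     1     3     3     3     3     6

1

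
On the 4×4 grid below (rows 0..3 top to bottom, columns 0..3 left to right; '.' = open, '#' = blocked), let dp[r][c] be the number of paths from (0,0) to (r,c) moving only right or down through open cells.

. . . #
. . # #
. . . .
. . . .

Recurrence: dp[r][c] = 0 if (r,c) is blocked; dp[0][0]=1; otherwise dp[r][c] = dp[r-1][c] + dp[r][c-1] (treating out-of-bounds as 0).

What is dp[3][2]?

r\c   0   1   2   3
  0   1   1   1   0
  1   1   2   0   0
  2   1   3   3   3
  3   1   4   7  10

7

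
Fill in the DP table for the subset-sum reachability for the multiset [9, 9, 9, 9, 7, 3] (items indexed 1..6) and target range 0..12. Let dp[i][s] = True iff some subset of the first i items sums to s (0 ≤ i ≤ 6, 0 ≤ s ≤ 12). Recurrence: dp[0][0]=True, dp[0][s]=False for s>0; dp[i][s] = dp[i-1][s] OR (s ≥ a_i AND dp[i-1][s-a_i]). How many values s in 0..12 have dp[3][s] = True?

2

i\s   0   1   2   3   4   5   6   7   8   9  10  11  12
  0   T   F   F   F   F   F   F   F   F   F   F   F   F
  1   T   F   F   F   F   F   F   F   F   T   F   F   F
  2   T   F   F   F   F   F   F   F   F   T   F   F   F
  3   T   F   F   F   F   F   F   F   F   T   F   F   F
  4   T   F   F   F   F   F   F   F   F   T   F   F   F
  5   T   F   F   F   F   F   F   T   F   T   F   F   F
  6   T   F   F   T   F   F   F   T   F   T   T   F   T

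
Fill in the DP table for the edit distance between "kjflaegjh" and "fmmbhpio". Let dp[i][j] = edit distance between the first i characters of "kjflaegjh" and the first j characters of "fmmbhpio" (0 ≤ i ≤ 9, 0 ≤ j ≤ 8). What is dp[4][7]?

7

   ''  f  m  m  b  h  p  i  o
''  0  1  2  3  4  5  6  7  8
 k  1  1  2  3  4  5  6  7  8
 j  2  2  2  3  4  5  6  7  8
 f  3  2  3  3  4  5  6  7  8
 l  4  3  3  4  4  5  6  7  8
 a  5  4  4  4  5  5  6  7  8
 e  6  5  5  5  5  6  6  7  8
 g  7  6  6  6  6  6  7  7  8
 j  8  7  7  7  7  7  7  8  8
 h  9  8  8  8  8  7  8  8  9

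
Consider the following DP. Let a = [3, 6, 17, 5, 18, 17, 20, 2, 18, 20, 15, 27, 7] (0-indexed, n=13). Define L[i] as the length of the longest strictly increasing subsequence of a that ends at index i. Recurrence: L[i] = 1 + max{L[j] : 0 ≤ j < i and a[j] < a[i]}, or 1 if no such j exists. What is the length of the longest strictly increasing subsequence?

6

   i    0    1    2    3    4    5    6    7    8    9   10   11   12
a[i]    3    6   17    5   18   17   20    2   18   20   15   27    7
L[i]    1    2    3    2    4    3    5    1    4    5    3    6    3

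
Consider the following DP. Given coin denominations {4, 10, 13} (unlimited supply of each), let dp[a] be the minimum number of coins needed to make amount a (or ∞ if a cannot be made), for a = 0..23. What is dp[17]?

 a  0  1  2  3  4  5  6  7  8  9 10 11 12 13 14 15 16 17 18 19 20 21 22 23
dp  0  -  -  -  1  -  -  -  2  -  1  -  3  1  2  -  4  2  3  -  2  3  4  2
(- denotes ∞ / unreachable)

2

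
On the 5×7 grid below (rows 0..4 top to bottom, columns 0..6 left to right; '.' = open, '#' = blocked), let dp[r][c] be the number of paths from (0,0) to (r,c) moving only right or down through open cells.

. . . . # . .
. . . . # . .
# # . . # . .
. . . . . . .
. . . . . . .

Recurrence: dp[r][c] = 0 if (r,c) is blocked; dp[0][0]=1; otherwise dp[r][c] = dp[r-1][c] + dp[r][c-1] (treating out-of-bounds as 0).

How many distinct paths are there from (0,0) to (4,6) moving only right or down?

43

r\c   0   1   2   3   4   5   6
  0   1   1   1   1   0   0   0
  1   1   2   3   4   0   0   0
  2   0   0   3   7   0   0   0
  3   0   0   3  10  10  10  10
  4   0   0   3  13  23  33  43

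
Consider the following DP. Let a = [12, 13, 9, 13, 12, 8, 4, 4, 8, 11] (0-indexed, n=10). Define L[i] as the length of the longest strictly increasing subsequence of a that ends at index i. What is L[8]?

   i    0    1    2    3    4    5    6    7    8    9
a[i]   12   13    9   13   12    8    4    4    8   11
L[i]    1    2    1    2    2    1    1    1    2    3

2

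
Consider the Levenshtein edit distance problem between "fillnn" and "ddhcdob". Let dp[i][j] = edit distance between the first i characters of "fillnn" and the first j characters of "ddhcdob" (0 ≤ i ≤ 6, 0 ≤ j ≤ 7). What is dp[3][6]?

6

   ''  d  d  h  c  d  o  b
''  0  1  2  3  4  5  6  7
 f  1  1  2  3  4  5  6  7
 i  2  2  2  3  4  5  6  7
 l  3  3  3  3  4  5  6  7
 l  4  4  4  4  4  5  6  7
 n  5  5  5  5  5  5  6  7
 n  6  6  6  6  6  6  6  7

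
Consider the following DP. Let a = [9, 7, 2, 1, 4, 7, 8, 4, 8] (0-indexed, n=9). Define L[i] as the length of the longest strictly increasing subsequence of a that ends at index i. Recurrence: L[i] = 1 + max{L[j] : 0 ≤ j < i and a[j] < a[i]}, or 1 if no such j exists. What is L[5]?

   i    0    1    2    3    4    5    6    7    8
a[i]    9    7    2    1    4    7    8    4    8
L[i]    1    1    1    1    2    3    4    2    4

3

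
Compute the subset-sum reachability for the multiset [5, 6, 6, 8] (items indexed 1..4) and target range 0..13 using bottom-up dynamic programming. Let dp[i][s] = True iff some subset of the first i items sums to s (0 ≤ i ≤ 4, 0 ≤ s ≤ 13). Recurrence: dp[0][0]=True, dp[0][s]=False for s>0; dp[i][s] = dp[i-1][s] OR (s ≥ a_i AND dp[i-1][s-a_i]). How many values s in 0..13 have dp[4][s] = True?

i\s   0   1   2   3   4   5   6   7   8   9  10  11  12  13
  0   T   F   F   F   F   F   F   F   F   F   F   F   F   F
  1   T   F   F   F   F   T   F   F   F   F   F   F   F   F
  2   T   F   F   F   F   T   T   F   F   F   F   T   F   F
  3   T   F   F   F   F   T   T   F   F   F   F   T   T   F
  4   T   F   F   F   F   T   T   F   T   F   F   T   T   T

7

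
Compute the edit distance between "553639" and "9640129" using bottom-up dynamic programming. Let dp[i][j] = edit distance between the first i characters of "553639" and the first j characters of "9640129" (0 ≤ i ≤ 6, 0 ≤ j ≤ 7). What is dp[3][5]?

   ''  9  6  4  0  1  2  9
''  0  1  2  3  4  5  6  7
 5  1  1  2  3  4  5  6  7
 5  2  2  2  3  4  5  6  7
 3  3  3  3  3  4  5  6  7
 6  4  4  3  4  4  5  6  7
 3  5  5  4  4  5  5  6  7
 9  6  5  5  5  5  6  6  6

5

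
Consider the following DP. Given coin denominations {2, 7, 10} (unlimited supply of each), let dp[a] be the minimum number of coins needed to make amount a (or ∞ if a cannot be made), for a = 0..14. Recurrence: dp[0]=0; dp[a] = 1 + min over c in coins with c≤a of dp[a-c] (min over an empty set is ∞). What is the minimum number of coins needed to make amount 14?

2

 a  0  1  2  3  4  5  6  7  8  9 10 11 12 13 14
dp  0  -  1  -  2  -  3  1  4  2  1  3  2  4  2
(- denotes ∞ / unreachable)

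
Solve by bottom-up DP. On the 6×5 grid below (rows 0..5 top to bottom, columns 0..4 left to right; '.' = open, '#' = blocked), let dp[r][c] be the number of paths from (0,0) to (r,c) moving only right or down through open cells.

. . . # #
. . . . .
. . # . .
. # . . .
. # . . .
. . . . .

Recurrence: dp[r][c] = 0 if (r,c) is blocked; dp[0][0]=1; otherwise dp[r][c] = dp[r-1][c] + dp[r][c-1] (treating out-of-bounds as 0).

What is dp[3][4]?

r\c   0   1   2   3   4
  0   1   1   1   0   0
  1   1   2   3   3   3
  2   1   3   0   3   6
  3   1   0   0   3   9
  4   1   0   0   3  12
  5   1   1   1   4  16

9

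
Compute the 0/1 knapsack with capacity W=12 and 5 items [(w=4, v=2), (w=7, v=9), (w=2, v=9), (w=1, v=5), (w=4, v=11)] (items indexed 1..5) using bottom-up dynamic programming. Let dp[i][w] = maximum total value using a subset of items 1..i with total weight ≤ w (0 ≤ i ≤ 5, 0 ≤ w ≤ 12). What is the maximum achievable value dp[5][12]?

27

i\w   0   1   2   3   4   5   6   7   8   9  10  11  12
  0   0   0   0   0   0   0   0   0   0   0   0   0   0
  1   0   0   0   0   2   2   2   2   2   2   2   2   2
  2   0   0   0   0   2   2   2   9   9   9   9  11  11
  3   0   0   9   9   9   9  11  11  11  18  18  18  18
  4   0   5   9  14  14  14  14  16  16  18  23  23  23
  5   0   5   9  14  14  16  20  25  25  25  25  27  27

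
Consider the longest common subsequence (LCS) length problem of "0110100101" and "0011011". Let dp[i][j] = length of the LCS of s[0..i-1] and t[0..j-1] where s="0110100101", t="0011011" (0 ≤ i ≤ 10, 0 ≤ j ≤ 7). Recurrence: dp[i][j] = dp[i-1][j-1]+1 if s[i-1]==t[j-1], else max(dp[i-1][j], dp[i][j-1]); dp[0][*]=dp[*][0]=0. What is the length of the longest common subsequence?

6

   ''  0  0  1  1  0  1  1
''  0  0  0  0  0  0  0  0
 0  0  1  1  1  1  1  1  1
 1  0  1  1  2  2  2  2  2
 1  0  1  1  2  3  3  3  3
 0  0  1  2  2  3  4  4  4
 1  0  1  2  3  3  4  5  5
 0  0  1  2  3  3  4  5  5
 0  0  1  2  3  3  4  5  5
 1  0  1  2  3  4  4  5  6
 0  0  1  2  3  4  5  5  6
 1  0  1  2  3  4  5  6  6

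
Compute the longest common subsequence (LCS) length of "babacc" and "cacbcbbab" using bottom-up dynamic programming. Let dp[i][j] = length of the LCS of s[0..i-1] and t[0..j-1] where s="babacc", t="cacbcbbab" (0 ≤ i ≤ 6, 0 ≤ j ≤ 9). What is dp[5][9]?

   ''  c  a  c  b  c  b  b  a  b
''  0  0  0  0  0  0  0  0  0  0
 b  0  0  0  0  1  1  1  1  1  1
 a  0  0  1  1  1  1  1  1  2  2
 b  0  0  1  1  2  2  2  2  2  3
 a  0  0  1  1  2  2  2  2  3  3
 c  0  1  1  2  2  3  3  3  3  3
 c  0  1  1  2  2  3  3  3  3  3

3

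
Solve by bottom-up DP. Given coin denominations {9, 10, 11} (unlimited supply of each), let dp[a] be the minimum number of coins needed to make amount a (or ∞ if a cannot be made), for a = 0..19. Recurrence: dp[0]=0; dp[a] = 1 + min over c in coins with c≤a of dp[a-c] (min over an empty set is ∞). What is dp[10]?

 a  0  1  2  3  4  5  6  7  8  9 10 11 12 13 14 15 16 17 18 19
dp  0  -  -  -  -  -  -  -  -  1  1  1  -  -  -  -  -  -  2  2
(- denotes ∞ / unreachable)

1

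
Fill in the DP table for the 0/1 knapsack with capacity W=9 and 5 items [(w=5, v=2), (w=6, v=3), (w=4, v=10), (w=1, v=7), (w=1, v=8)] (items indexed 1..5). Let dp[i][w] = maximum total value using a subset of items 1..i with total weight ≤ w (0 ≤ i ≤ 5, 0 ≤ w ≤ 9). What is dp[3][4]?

10

i\w   0   1   2   3   4   5   6   7   8   9
  0   0   0   0   0   0   0   0   0   0   0
  1   0   0   0   0   0   2   2   2   2   2
  2   0   0   0   0   0   2   3   3   3   3
  3   0   0   0   0  10  10  10  10  10  12
  4   0   7   7   7  10  17  17  17  17  17
  5   0   8  15  15  15  18  25  25  25  25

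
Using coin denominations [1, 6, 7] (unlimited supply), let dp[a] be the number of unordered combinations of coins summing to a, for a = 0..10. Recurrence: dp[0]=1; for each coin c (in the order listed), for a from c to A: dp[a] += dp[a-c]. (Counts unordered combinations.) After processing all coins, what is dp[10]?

3

after  coin     0     1     2     3     4     5     6     7     8     9    10
          1     1     1     1     1     1     1     1     1     1     1     1
          6     1     1     1     1     1     1     2     2     2     2     2
          7     1     1     1     1     1     1     2     3     3     3     3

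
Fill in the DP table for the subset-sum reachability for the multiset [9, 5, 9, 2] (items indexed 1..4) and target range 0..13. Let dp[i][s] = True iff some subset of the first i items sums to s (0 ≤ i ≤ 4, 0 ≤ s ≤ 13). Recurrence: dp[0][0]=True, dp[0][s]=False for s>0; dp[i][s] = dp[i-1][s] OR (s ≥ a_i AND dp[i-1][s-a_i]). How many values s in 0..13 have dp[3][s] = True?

i\s   0   1   2   3   4   5   6   7   8   9  10  11  12  13
  0   T   F   F   F   F   F   F   F   F   F   F   F   F   F
  1   T   F   F   F   F   F   F   F   F   T   F   F   F   F
  2   T   F   F   F   F   T   F   F   F   T   F   F   F   F
  3   T   F   F   F   F   T   F   F   F   T   F   F   F   F
  4   T   F   T   F   F   T   F   T   F   T   F   T   F   F

3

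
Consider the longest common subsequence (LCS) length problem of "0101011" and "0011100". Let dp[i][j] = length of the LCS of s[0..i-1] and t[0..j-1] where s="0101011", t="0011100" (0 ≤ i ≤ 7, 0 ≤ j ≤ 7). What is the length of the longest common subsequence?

   ''  0  0  1  1  1  0  0
''  0  0  0  0  0  0  0  0
 0  0  1  1  1  1  1  1  1
 1  0  1  1  2  2  2  2  2
 0  0  1  2  2  2  2  3  3
 1  0  1  2  3  3  3  3  3
 0  0  1  2  3  3  3  4  4
 1  0  1  2  3  4  4  4  4
 1  0  1  2  3  4  5  5  5

5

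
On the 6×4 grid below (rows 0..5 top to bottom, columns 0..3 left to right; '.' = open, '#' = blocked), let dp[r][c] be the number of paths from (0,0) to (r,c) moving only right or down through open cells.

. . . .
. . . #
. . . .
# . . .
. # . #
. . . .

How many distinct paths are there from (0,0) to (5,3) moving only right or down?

r\c   0   1   2   3
  0   1   1   1   1
  1   1   2   3   0
  2   1   3   6   6
  3   0   3   9  15
  4   0   0   9   0
  5   0   0   9   9

9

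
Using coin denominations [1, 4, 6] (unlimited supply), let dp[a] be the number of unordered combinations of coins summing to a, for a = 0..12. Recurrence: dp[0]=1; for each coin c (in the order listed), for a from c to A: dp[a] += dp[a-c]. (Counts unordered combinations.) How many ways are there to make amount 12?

7

after  coin     0     1     2     3     4     5     6     7     8     9    10    11    12
          1     1     1     1     1     1     1     1     1     1     1     1     1     1
          4     1     1     1     1     2     2     2     2     3     3     3     3     4
          6     1     1     1     1     2     2     3     3     4     4     5     5     7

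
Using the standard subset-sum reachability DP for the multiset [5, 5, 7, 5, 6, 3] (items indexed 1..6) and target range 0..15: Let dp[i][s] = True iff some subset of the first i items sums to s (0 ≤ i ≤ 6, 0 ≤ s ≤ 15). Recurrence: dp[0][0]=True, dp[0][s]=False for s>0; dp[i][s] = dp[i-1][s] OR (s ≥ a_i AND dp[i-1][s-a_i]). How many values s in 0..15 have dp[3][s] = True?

5

i\s   0   1   2   3   4   5   6   7   8   9  10  11  12  13  14  15
  0   T   F   F   F   F   F   F   F   F   F   F   F   F   F   F   F
  1   T   F   F   F   F   T   F   F   F   F   F   F   F   F   F   F
  2   T   F   F   F   F   T   F   F   F   F   T   F   F   F   F   F
  3   T   F   F   F   F   T   F   T   F   F   T   F   T   F   F   F
  4   T   F   F   F   F   T   F   T   F   F   T   F   T   F   F   T
  5   T   F   F   F   F   T   T   T   F   F   T   T   T   T   F   T
  6   T   F   F   T   F   T   T   T   T   T   T   T   T   T   T   T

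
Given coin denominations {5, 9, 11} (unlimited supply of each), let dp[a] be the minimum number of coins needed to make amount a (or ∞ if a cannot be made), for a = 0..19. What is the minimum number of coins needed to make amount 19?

3

 a  0  1  2  3  4  5  6  7  8  9 10 11 12 13 14 15 16 17 18 19
dp  0  -  -  -  -  1  -  -  -  1  2  1  -  -  2  3  2  -  2  3
(- denotes ∞ / unreachable)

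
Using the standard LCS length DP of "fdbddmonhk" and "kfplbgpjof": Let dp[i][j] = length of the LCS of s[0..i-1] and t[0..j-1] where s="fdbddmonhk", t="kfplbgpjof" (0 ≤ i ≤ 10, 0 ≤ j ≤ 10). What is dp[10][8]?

2

   ''  k  f  p  l  b  g  p  j  o  f
''  0  0  0  0  0  0  0  0  0  0  0
 f  0  0  1  1  1  1  1  1  1  1  1
 d  0  0  1  1  1  1  1  1  1  1  1
 b  0  0  1  1  1  2  2  2  2  2  2
 d  0  0  1  1  1  2  2  2  2  2  2
 d  0  0  1  1  1  2  2  2  2  2  2
 m  0  0  1  1  1  2  2  2  2  2  2
 o  0  0  1  1  1  2  2  2  2  3  3
 n  0  0  1  1  1  2  2  2  2  3  3
 h  0  0  1  1  1  2  2  2  2  3  3
 k  0  1  1  1  1  2  2  2  2  3  3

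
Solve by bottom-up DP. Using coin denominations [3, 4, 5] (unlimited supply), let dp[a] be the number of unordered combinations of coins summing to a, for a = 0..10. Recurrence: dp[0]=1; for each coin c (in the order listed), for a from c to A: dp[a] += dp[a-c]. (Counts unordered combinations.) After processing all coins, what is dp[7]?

1

after  coin     0     1     2     3     4     5     6     7     8     9    10
          3     1     0     0     1     0     0     1     0     0     1     0
          4     1     0     0     1     1     0     1     1     1     1     1
          5     1     0     0     1     1     1     1     1     2     2     2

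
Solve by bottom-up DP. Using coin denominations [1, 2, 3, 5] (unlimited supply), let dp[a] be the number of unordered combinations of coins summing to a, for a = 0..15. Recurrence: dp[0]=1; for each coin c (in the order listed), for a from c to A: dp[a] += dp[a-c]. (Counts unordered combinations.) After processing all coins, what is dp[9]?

after  coin     0     1     2     3     4     5     6     7     8     9    10    11    12    13    14    15
          1     1     1     1     1     1     1     1     1     1     1     1     1     1     1     1     1
          2     1     1     2     2     3     3     4     4     5     5     6     6     7     7     8     8
          3     1     1     2     3     4     5     7     8    10    12    14    16    19    21    24    27
          5     1     1     2     3     4     6     8    10    13    16    20    24    29    34    40    47

16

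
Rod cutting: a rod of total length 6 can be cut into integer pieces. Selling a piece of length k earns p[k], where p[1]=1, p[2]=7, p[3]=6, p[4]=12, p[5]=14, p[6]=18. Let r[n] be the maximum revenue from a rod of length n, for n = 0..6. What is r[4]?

14

   n    0    1    2    3    4    5    6
r[n]    0    1    7    8   14   15   21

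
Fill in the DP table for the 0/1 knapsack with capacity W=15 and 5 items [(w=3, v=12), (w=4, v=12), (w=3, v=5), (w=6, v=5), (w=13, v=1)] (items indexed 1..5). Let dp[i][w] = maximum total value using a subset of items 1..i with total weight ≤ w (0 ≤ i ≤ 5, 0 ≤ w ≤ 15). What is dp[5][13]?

29

i\w   0   1   2   3   4   5   6   7   8   9  10  11  12  13  14  15
  0   0   0   0   0   0   0   0   0   0   0   0   0   0   0   0   0
  1   0   0   0  12  12  12  12  12  12  12  12  12  12  12  12  12
  2   0   0   0  12  12  12  12  24  24  24  24  24  24  24  24  24
  3   0   0   0  12  12  12  17  24  24  24  29  29  29  29  29  29
  4   0   0   0  12  12  12  17  24  24  24  29  29  29  29  29  29
  5   0   0   0  12  12  12  17  24  24  24  29  29  29  29  29  29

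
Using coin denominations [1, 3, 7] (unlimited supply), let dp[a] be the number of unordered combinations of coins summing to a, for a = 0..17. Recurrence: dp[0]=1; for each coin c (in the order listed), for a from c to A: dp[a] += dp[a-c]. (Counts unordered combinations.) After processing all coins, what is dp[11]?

6

after  coin     0     1     2     3     4     5     6     7     8     9    10    11    12    13    14    15    16    17
          1     1     1     1     1     1     1     1     1     1     1     1     1     1     1     1     1     1     1
          3     1     1     1     2     2     2     3     3     3     4     4     4     5     5     5     6     6     6
          7     1     1     1     2     2     2     3     4     4     5     6     6     7     8     9    10    11    12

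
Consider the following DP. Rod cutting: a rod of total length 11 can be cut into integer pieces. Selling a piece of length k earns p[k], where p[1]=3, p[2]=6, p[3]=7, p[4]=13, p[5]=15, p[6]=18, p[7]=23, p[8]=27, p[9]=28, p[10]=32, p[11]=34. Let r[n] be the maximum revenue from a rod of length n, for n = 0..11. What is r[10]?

33

   n    0    1    2    3    4    5    6    7    8    9   10   11
r[n]    0    3    6    9   13   16   19   23   27   30   33   36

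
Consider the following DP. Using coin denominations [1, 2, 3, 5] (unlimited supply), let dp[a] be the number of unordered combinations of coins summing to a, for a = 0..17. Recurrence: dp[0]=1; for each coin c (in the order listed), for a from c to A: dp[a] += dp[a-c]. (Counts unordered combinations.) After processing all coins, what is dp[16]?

after  coin     0     1     2     3     4     5     6     7     8     9    10    11    12    13    14    15    16    17
          1     1     1     1     1     1     1     1     1     1     1     1     1     1     1     1     1     1     1
          2     1     1     2     2     3     3     4     4     5     5     6     6     7     7     8     8     9     9
          3     1     1     2     3     4     5     7     8    10    12    14    16    19    21    24    27    30    33
          5     1     1     2     3     4     6     8    10    13    16    20    24    29    34    40    47    54    62

54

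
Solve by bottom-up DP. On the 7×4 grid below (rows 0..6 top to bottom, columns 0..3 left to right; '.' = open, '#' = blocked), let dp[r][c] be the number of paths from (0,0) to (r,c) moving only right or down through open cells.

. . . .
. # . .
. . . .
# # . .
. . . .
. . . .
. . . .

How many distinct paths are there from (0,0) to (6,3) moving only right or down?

r\c   0   1   2   3
  0   1   1   1   1
  1   1   0   1   2
  2   1   1   2   4
  3   0   0   2   6
  4   0   0   2   8
  5   0   0   2  10
  6   0   0   2  12

12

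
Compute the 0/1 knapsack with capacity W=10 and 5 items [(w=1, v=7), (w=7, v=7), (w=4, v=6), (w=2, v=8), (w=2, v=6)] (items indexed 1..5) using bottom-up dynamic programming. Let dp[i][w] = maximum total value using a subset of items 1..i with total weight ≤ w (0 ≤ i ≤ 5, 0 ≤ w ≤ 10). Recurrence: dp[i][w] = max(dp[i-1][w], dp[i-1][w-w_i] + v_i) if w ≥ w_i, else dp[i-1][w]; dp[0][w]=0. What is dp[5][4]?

i\w   0   1   2   3   4   5   6   7   8   9  10
  0   0   0   0   0   0   0   0   0   0   0   0
  1   0   7   7   7   7   7   7   7   7   7   7
  2   0   7   7   7   7   7   7   7  14  14  14
  3   0   7   7   7   7  13  13  13  14  14  14
  4   0   7   8  15  15  15  15  21  21  21  22
  5   0   7   8  15  15  21  21  21  21  27  27

15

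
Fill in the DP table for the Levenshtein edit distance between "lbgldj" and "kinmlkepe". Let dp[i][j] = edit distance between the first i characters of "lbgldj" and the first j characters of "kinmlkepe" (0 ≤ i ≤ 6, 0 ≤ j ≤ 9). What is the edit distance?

8

   ''  k  i  n  m  l  k  e  p  e
''  0  1  2  3  4  5  6  7  8  9
 l  1  1  2  3  4  4  5  6  7  8
 b  2  2  2  3  4  5  5  6  7  8
 g  3  3  3  3  4  5  6  6  7  8
 l  4  4  4  4  4  4  5  6  7  8
 d  5  5  5  5  5  5  5  6  7  8
 j  6  6  6  6  6  6  6  6  7  8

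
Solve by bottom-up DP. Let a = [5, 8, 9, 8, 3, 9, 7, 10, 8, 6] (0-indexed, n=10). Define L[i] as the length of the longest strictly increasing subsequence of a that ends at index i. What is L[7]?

   i    0    1    2    3    4    5    6    7    8    9
a[i]    5    8    9    8    3    9    7   10    8    6
L[i]    1    2    3    2    1    3    2    4    3    2

4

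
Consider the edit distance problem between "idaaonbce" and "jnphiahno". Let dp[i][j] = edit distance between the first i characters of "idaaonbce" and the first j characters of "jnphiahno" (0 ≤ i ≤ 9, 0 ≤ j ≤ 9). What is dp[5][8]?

7

   ''  j  n  p  h  i  a  h  n  o
''  0  1  2  3  4  5  6  7  8  9
 i  1  1  2  3  4  4  5  6  7  8
 d  2  2  2  3  4  5  5  6  7  8
 a  3  3  3  3  4  5  5  6  7  8
 a  4  4  4  4  4  5  5  6  7  8
 o  5  5  5  5  5  5  6  6  7  7
 n  6  6  5  6  6  6  6  7  6  7
 b  7  7  6  6  7  7  7  7  7  7
 c  8  8  7  7  7  8  8  8  8  8
 e  9  9  8  8  8  8  9  9  9  9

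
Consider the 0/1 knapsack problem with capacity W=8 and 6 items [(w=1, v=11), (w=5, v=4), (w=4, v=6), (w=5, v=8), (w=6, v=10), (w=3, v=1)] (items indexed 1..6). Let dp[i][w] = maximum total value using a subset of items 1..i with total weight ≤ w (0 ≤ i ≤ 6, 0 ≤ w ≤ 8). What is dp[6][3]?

11

i\w   0   1   2   3   4   5   6   7   8
  0   0   0   0   0   0   0   0   0   0
  1   0  11  11  11  11  11  11  11  11
  2   0  11  11  11  11  11  15  15  15
  3   0  11  11  11  11  17  17  17  17
  4   0  11  11  11  11  17  19  19  19
  5   0  11  11  11  11  17  19  21  21
  6   0  11  11  11  12  17  19  21  21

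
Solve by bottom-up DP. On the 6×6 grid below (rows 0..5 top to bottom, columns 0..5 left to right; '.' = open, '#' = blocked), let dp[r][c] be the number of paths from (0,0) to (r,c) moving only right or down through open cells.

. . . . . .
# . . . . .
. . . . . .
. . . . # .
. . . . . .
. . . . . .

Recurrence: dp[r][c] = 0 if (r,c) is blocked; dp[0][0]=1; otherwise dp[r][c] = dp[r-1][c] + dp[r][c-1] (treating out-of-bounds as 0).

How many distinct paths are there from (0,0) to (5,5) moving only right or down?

66

r\c   0   1   2   3   4   5
  0   1   1   1   1   1   1
  1   0   1   2   3   4   5
  2   0   1   3   6  10  15
  3   0   1   4  10   0  15
  4   0   1   5  15  15  30
  5   0   1   6  21  36  66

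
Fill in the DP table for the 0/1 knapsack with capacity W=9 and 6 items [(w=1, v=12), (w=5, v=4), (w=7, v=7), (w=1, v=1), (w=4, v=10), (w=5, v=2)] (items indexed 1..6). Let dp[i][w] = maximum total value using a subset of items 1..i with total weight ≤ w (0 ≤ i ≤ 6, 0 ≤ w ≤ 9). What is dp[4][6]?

16

i\w   0   1   2   3   4   5   6   7   8   9
  0   0   0   0   0   0   0   0   0   0   0
  1   0  12  12  12  12  12  12  12  12  12
  2   0  12  12  12  12  12  16  16  16  16
  3   0  12  12  12  12  12  16  16  19  19
  4   0  12  13  13  13  13  16  17  19  20
  5   0  12  13  13  13  22  23  23  23  23
  6   0  12  13  13  13  22  23  23  23  23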